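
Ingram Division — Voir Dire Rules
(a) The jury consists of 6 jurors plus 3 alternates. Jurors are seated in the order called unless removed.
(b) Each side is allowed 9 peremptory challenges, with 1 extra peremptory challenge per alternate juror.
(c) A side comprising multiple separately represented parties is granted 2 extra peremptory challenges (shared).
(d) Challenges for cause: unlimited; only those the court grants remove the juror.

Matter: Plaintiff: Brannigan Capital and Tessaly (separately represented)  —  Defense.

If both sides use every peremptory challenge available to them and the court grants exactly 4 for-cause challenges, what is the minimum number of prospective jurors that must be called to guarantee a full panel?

Seats to fill: 6 + 3 alternates = 9.
Peremptories — Plaintiff: 9 + 1×3 + 2 = 14; Defense: 9 + 1×3 = 12; total 26.
For-cause removals: 4.
Minimum venire: 9 + 26 + 4 = 39.

39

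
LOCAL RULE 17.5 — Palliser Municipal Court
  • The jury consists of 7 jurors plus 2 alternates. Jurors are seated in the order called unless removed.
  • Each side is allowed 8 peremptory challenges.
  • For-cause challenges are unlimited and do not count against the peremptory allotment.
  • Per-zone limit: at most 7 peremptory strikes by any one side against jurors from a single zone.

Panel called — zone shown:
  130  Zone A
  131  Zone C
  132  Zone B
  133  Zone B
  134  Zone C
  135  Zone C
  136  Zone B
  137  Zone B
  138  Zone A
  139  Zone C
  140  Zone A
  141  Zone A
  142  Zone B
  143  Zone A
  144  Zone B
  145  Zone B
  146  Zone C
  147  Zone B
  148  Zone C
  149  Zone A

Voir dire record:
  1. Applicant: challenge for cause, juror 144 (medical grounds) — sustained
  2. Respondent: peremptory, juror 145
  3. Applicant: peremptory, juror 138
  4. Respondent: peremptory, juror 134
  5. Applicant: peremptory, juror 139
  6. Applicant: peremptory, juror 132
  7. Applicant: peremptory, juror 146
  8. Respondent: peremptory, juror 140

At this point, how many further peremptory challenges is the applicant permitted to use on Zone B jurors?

4

Applicant peremptories so far: #138, #139, #132, #146 — 4 of 8 used, 4 left overall.
Against Zone B: #132 — 1 used; per-zone cap 7 leaves 6.
Binding limit: min(4, 6) = 4.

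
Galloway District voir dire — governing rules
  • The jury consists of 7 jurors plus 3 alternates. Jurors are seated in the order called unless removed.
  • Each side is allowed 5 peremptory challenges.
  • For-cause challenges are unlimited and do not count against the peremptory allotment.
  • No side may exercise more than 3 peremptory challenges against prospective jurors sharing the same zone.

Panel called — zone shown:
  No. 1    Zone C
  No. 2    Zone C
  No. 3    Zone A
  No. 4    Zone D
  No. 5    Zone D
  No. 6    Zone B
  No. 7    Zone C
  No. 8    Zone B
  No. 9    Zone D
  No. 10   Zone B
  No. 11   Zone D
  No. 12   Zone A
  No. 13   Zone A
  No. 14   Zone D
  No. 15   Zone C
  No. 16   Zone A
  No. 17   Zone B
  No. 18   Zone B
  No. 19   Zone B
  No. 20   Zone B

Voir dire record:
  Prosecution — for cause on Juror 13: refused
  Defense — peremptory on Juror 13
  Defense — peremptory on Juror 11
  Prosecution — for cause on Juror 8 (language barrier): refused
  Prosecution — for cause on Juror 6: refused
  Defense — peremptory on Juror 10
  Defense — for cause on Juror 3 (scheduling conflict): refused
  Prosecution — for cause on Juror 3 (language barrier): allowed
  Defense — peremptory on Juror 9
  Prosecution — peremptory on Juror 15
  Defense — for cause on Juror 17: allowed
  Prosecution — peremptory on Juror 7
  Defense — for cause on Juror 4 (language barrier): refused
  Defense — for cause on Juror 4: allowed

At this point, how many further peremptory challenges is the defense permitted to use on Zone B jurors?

1

Defense peremptories so far: #13, #11, #10, #9 — 4 of 5 used, 1 left overall.
Against Zone B: #10 — 1 used; per-zone cap 3 leaves 2.
Binding limit: min(1, 2) = 1.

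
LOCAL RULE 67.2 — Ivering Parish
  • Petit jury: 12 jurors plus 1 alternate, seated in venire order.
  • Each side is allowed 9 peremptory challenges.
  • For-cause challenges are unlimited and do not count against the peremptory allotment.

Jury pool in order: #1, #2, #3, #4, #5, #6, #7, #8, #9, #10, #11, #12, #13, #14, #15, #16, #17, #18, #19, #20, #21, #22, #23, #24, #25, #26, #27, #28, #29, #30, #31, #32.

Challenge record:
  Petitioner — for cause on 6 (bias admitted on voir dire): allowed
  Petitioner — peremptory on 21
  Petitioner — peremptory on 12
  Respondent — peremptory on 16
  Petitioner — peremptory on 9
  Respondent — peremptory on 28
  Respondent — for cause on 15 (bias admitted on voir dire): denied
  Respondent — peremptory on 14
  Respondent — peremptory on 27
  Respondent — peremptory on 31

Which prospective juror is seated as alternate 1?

Removed: #6, #9, #12, #14, #16, #21, #27, #28, #31. (#15 stays — for-cause denied.)
Filling seats in venire order through position 13: #1, #2, #3, #4, #5, #7, #8, #10, #11, #13, #15, #17, #18.
So alternate 1 is #18.

18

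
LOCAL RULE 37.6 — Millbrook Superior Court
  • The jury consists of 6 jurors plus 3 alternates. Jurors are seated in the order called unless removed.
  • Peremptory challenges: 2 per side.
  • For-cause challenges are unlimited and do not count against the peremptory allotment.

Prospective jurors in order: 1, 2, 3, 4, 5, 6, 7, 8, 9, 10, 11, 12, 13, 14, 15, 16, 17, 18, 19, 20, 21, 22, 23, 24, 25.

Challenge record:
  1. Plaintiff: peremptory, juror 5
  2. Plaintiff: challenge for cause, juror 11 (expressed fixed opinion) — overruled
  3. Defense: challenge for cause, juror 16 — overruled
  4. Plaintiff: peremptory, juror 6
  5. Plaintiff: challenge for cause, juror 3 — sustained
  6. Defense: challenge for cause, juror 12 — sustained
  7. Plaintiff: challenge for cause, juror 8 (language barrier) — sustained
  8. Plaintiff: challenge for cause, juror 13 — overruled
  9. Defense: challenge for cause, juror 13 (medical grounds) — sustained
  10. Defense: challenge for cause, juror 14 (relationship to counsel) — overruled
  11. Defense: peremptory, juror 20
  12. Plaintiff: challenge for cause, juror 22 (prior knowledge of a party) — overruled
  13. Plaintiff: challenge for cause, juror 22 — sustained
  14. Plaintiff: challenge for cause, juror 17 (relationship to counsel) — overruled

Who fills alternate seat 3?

15

Removed: #3, #5, #6, #8, #12, #13, #20, #22. (#11, #14, #16, #17 stay — for-cause denied.)
Seating in order: seats 1–6 → #1, #2, #4, #7, #9, #10; alternates → #11, #14, #15.
So alternate 3 is #15.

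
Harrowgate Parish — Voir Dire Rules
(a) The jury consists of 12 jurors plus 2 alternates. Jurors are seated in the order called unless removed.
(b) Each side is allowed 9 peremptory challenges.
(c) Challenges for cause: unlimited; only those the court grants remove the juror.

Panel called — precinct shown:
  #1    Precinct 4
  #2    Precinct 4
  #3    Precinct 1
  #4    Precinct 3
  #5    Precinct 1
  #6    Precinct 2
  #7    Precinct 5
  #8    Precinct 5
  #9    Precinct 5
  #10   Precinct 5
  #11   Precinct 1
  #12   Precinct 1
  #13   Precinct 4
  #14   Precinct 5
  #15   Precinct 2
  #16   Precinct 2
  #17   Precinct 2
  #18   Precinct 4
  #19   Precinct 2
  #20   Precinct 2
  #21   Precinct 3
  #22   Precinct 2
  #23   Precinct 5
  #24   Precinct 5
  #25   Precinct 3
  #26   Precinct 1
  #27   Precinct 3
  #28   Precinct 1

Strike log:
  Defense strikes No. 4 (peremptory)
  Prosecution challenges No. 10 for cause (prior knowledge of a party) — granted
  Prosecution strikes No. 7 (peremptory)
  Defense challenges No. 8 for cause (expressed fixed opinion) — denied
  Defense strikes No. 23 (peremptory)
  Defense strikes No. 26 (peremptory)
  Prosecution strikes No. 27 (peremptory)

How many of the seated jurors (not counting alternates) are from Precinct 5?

Removed: #4, #7, #10, #23, #26, #27.
Seated jurors 1–12: #1, #2, #3, #5, #6, #8, #9, #11, #12, #13, #14, #15 (alternates #16, #17 not counted).
Of those, in Precinct 5: #8, #9, #14 → 3.

3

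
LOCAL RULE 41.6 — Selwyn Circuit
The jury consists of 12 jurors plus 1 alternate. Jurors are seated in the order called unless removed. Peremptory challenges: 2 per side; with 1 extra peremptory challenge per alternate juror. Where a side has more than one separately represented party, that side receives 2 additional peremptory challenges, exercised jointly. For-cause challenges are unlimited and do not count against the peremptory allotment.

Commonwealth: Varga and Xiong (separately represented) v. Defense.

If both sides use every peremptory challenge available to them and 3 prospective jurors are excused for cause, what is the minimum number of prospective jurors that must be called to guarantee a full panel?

24

Seats to fill: 12 + 1 alternates = 13.
Peremptories — Commonwealth: 2 + 1×1 + 2 = 5; Defense: 2 + 1×1 = 3; total 8.
For-cause removals: 3.
Minimum venire: 13 + 8 + 3 = 24.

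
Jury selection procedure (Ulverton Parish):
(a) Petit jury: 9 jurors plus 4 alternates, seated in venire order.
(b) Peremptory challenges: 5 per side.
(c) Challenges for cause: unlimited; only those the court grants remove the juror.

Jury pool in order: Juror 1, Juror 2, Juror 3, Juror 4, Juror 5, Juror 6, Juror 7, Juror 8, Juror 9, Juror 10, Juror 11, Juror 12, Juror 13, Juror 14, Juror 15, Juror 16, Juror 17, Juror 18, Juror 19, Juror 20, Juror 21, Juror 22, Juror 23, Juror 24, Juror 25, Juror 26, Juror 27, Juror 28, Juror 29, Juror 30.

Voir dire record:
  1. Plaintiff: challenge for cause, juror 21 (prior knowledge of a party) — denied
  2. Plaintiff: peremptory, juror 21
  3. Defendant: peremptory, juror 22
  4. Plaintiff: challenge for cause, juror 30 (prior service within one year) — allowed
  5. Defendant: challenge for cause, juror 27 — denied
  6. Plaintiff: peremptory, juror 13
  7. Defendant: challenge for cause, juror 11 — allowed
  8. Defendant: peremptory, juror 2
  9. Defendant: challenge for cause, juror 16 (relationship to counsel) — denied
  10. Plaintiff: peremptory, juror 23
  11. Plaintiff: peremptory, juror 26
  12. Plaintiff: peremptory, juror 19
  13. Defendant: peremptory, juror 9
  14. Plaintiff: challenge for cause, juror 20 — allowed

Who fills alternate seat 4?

Removed: #2, #9, #11, #13, #19, #20, #21, #22, #23, #26, #30. (#16, #27 stay — for-cause denied.)
Seating in order: seats 1–9 → #1, #3, #4, #5, #6, #7, #8, #10, #12; alternates → #14, #15, #16, #17.
So alternate 4 is #17.

17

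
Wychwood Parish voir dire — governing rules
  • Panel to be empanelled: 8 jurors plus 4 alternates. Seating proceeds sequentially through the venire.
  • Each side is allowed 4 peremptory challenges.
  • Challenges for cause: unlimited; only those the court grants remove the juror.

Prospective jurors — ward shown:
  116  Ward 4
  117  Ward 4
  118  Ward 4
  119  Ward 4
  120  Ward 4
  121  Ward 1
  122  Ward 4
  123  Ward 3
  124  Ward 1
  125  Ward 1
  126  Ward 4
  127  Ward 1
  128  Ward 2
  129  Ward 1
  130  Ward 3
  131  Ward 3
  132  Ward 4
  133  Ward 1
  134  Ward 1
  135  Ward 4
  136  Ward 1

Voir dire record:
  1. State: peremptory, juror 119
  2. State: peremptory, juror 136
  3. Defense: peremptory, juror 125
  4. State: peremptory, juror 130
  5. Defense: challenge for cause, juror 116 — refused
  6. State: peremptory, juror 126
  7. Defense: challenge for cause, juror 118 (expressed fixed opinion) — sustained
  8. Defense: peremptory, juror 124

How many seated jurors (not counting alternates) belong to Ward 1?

2

Removed: #118, #119, #124, #125, #126, #130, #136.
Seated jurors 1–8: #116, #117, #120, #121, #122, #123, #127, #128 (alternates #129, #131, #132, #133 not counted).
Of those, in Ward 1: #121, #127 → 2.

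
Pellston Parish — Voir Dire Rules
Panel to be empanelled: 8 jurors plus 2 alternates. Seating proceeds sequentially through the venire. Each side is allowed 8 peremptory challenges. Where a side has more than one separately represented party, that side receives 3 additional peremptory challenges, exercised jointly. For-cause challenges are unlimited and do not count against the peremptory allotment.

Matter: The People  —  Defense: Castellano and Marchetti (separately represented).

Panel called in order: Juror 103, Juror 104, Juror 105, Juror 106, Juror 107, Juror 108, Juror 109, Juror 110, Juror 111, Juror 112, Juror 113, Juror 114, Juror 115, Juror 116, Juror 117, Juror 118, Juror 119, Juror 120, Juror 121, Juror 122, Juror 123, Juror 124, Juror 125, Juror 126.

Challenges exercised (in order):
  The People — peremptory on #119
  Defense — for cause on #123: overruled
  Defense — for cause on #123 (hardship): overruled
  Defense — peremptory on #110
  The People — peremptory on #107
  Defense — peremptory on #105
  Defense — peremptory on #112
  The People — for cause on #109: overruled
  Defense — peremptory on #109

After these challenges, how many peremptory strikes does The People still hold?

The People allotment: 8.
The People peremptories used: #119, #107 — 2 (the for-cause on #109 doesn't count).
Remaining: 8 − 2 = 6.

6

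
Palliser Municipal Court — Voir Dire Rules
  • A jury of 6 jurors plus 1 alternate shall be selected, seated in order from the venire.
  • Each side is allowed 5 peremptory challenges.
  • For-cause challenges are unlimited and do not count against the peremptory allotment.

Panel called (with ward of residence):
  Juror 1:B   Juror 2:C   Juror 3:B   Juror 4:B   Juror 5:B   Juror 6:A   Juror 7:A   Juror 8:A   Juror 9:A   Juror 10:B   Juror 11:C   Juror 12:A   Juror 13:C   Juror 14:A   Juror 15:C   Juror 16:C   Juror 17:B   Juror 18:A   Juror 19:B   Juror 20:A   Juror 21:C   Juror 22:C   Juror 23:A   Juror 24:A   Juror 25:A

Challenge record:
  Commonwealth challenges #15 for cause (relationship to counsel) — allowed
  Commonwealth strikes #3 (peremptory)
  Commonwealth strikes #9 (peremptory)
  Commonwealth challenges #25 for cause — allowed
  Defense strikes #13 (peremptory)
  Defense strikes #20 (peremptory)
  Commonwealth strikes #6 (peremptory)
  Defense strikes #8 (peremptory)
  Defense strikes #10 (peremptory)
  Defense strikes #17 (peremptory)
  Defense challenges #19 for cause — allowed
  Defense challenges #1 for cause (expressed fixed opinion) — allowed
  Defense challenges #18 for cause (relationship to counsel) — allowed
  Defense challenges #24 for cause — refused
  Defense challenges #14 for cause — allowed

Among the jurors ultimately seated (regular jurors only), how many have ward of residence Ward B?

Removed: #1, #3, #6, #8, #9, #10, #13, #14, #15, #17, #18, #19, #20, #25.
Seated jurors 1–6: #2, #4, #5, #7, #11, #12 (alternates #16 not counted).
Of those, in Ward B: #4, #5 → 2.

2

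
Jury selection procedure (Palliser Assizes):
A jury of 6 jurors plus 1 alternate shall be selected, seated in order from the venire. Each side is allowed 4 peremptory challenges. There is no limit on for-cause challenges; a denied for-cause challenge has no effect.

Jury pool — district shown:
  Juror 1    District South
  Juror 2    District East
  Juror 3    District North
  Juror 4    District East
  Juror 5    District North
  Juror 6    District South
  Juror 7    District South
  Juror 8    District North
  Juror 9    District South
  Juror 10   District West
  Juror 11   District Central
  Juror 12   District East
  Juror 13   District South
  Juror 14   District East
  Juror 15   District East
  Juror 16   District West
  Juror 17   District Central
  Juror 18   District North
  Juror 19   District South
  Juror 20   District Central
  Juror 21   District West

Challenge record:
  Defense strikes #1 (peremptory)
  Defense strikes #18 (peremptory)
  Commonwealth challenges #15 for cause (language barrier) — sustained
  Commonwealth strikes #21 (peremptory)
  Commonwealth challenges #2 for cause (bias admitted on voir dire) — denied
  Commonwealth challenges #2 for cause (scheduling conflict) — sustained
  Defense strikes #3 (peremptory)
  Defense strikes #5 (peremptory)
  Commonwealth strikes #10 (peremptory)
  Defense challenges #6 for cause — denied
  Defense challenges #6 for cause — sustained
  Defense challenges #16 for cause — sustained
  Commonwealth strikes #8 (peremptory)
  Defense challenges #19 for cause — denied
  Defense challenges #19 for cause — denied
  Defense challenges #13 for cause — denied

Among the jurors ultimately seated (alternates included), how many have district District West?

Removed: #1, #2, #3, #5, #6, #8, #10, #15, #16, #18, #21.
Seated (7 incl. alternates): #4, #7, #9, #11, #12, #13, #14.
None of those are in District West → 0.

0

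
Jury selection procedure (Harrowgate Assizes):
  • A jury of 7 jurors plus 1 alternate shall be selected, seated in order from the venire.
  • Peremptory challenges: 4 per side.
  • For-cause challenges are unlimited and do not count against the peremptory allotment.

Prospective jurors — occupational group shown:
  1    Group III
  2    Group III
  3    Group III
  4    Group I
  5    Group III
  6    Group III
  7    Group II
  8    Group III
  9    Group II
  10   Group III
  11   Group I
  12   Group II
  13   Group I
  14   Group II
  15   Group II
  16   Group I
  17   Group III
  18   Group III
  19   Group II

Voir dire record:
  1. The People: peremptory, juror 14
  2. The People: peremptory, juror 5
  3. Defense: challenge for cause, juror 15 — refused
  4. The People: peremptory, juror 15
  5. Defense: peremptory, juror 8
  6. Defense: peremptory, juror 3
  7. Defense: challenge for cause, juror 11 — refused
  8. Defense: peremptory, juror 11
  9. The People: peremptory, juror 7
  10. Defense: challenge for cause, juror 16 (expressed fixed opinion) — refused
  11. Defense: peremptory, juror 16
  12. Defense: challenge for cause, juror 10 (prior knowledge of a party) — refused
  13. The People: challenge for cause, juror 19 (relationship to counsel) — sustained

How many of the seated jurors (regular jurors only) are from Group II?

Removed: #3, #5, #7, #8, #11, #14, #15, #16, #19.
Seated jurors 1–7: #1, #2, #4, #6, #9, #10, #12 (alternates #13 not counted).
Of those, in Group II: #9, #12 → 2.

2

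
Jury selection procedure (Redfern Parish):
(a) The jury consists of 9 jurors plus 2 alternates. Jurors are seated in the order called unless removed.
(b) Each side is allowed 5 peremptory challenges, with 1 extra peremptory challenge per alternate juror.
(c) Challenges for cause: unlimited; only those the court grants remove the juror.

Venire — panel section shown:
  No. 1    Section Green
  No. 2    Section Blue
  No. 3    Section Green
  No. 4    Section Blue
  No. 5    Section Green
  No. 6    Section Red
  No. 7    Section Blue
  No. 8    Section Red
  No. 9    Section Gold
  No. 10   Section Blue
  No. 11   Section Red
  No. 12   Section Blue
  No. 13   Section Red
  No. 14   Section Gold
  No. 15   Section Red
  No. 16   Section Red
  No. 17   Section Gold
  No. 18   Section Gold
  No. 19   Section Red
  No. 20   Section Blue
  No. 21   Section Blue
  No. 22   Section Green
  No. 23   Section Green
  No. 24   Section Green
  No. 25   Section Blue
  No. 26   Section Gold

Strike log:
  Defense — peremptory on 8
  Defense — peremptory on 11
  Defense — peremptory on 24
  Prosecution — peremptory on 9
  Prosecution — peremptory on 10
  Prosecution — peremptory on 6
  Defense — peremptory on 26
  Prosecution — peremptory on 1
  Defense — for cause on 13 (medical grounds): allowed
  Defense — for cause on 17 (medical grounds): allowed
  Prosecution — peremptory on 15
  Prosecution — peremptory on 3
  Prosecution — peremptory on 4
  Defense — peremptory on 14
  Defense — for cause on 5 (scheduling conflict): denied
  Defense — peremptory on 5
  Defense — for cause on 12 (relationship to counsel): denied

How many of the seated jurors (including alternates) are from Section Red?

2

Removed: #1, #3, #4, #5, #6, #8, #9, #10, #11, #13, #14, #15, #17, #24, #26.
Seated (11 incl. alternates): #2, #7, #12, #16, #18, #19, #20, #21, #22, #23, #25.
Of those, in Section Red: #16, #19 → 2.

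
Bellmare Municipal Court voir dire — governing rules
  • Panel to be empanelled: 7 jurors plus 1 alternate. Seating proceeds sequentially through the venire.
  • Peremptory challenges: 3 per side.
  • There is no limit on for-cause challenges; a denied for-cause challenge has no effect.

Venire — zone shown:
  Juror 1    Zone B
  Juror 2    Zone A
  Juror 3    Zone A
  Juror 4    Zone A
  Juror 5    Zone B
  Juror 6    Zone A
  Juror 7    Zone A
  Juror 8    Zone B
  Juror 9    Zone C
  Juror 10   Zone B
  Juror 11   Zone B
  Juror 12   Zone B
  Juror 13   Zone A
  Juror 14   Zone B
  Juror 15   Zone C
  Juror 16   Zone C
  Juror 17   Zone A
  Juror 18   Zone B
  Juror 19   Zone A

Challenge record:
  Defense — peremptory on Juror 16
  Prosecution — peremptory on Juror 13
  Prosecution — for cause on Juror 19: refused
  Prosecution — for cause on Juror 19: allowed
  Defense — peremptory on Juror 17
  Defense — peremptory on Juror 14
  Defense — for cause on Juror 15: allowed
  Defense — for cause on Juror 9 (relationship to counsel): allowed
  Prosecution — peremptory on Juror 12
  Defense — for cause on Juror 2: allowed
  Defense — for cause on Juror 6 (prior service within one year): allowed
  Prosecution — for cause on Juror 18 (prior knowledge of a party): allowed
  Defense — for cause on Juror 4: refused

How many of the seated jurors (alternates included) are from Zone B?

Removed: #2, #6, #9, #12, #13, #14, #15, #16, #17, #18, #19.
Seated (8 incl. alternates): #1, #3, #4, #5, #7, #8, #10, #11.
Of those, in Zone B: #1, #5, #8, #10, #11 → 5.

5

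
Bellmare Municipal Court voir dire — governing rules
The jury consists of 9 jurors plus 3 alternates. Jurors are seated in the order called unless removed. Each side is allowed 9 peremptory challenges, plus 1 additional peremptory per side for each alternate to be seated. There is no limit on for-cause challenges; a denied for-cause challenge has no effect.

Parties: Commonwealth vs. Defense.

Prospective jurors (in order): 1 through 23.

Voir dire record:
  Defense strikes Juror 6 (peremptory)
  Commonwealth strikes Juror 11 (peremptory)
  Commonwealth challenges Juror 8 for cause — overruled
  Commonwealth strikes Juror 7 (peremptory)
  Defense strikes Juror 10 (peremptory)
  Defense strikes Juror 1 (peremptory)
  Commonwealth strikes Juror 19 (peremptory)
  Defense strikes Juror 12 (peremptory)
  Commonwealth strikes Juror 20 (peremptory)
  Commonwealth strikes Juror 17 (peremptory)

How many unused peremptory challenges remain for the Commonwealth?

7

Commonwealth allotment: 9 base + 1 × 3 alternates = 12.
Commonwealth peremptories used: #11, #7, #19, #20, #17 — 5 (the for-cause on #8 doesn't count).
Remaining: 12 − 5 = 7.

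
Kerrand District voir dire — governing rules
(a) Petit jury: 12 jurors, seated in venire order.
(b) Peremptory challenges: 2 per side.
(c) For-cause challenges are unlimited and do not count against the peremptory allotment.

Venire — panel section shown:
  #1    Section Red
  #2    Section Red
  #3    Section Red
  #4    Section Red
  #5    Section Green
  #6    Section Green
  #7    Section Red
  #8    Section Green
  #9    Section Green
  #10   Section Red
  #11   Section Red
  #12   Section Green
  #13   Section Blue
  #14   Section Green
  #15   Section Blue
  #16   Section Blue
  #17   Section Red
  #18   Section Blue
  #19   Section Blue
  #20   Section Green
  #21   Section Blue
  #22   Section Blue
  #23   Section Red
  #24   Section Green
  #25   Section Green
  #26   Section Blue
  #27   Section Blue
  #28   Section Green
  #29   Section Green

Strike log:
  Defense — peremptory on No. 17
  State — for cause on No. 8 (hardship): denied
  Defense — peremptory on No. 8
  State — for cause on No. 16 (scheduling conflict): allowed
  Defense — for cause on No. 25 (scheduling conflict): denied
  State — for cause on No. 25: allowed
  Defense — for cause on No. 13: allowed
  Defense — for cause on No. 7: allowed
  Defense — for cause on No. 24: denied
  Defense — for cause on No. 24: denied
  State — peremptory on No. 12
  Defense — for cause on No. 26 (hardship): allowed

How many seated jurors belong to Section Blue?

2

Removed: #7, #8, #12, #13, #16, #17, #25, #26.
Seated jurors 1–12: #1, #2, #3, #4, #5, #6, #9, #10, #11, #14, #15, #18.
Of those, in Section Blue: #15, #18 → 2.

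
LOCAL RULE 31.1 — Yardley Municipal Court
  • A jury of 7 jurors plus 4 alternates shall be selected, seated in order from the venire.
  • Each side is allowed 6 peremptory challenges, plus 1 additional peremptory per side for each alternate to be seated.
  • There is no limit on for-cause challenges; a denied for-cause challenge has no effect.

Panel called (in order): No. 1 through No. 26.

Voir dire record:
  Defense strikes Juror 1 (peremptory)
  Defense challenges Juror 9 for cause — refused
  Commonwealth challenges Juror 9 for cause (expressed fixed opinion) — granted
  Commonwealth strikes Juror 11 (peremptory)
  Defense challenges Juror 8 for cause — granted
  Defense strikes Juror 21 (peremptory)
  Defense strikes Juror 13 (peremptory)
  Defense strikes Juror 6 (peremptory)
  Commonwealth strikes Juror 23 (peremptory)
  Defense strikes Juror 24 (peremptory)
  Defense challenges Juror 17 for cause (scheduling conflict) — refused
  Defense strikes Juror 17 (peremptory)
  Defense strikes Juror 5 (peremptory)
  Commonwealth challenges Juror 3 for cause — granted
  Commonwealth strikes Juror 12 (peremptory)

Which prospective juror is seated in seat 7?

Removed: #1, #3, #5, #6, #8, #9, #11, #12, #13, #17, #21, #23, #24.
Filling seats in venire order through position 7: #2, #4, #7, #10, #14, #15, #16.
So seat 7 is #16.

16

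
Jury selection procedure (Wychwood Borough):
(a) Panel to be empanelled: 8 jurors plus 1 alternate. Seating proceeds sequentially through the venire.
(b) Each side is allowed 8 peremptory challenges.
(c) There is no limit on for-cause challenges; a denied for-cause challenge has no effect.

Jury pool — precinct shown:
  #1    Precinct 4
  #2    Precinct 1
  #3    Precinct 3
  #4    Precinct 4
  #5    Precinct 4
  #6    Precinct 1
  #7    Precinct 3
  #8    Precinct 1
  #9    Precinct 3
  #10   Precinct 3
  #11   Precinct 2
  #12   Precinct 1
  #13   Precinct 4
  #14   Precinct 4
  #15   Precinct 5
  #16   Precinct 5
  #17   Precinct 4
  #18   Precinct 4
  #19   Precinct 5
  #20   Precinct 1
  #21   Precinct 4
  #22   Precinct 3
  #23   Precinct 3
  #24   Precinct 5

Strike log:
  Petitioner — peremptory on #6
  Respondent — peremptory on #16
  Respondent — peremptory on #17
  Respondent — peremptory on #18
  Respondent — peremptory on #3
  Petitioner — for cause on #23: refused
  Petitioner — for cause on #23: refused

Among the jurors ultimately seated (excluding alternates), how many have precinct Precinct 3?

3

Removed: #3, #6, #16, #17, #18.
Seated jurors 1–8: #1, #2, #4, #5, #7, #8, #9, #10 (alternates #11 not counted).
Of those, in Precinct 3: #7, #9, #10 → 3.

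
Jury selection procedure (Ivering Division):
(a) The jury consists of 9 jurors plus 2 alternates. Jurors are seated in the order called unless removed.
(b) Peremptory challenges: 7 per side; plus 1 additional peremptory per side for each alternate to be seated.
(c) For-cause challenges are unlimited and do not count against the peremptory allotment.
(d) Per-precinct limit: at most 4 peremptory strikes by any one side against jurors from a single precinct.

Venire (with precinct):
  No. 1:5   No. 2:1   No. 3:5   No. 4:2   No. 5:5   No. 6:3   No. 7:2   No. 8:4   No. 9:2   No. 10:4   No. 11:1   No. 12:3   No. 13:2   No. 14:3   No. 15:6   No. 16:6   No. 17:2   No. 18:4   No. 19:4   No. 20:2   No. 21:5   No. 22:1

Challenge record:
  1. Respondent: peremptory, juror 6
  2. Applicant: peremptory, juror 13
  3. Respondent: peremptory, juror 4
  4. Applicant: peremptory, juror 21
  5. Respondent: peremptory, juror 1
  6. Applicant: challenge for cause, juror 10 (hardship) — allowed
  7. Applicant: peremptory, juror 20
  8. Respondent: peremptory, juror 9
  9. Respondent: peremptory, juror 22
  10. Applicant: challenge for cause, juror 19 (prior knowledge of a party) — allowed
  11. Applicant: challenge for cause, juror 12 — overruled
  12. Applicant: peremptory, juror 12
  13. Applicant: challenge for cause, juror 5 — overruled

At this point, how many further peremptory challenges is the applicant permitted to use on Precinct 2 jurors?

2

Applicant peremptories so far: #13, #21, #20, #12 — 4 of 9 used, 5 left overall.
Against Precinct 2: #13, #20 — 2 used; per-precinct cap 4 leaves 2.
Binding limit: min(5, 2) = 2.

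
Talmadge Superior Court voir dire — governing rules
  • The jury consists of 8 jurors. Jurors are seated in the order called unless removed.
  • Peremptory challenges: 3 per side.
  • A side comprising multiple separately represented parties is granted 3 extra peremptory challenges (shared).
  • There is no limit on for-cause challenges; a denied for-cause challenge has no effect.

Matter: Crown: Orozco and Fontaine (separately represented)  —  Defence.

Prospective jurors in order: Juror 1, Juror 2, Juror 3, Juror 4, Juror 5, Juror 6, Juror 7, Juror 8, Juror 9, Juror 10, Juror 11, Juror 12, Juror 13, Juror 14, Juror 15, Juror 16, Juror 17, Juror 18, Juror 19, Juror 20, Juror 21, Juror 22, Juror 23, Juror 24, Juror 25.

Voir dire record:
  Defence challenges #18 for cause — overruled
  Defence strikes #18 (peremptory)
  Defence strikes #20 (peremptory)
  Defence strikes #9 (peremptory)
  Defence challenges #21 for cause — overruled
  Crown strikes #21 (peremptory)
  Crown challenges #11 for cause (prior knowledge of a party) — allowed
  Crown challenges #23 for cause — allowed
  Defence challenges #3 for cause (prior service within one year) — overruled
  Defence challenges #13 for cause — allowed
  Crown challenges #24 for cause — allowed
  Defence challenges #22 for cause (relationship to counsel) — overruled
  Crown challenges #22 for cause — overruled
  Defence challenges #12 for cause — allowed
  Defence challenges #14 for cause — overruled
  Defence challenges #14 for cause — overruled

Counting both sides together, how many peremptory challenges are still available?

5

Crown allotment: 3 base + 3 multi-party = 6. Defence allotment: 3.
Crown peremptories used: #21 — 1 (for-cause on #11, #23, #24, #22 don't count).
Defence peremptories used: #18, #20, #9 — 3 (for-cause on #18, #21, #3, #13, #22, #12, #14, #14 don't count).
Remaining: (6 − 1) + (3 − 3) = 5.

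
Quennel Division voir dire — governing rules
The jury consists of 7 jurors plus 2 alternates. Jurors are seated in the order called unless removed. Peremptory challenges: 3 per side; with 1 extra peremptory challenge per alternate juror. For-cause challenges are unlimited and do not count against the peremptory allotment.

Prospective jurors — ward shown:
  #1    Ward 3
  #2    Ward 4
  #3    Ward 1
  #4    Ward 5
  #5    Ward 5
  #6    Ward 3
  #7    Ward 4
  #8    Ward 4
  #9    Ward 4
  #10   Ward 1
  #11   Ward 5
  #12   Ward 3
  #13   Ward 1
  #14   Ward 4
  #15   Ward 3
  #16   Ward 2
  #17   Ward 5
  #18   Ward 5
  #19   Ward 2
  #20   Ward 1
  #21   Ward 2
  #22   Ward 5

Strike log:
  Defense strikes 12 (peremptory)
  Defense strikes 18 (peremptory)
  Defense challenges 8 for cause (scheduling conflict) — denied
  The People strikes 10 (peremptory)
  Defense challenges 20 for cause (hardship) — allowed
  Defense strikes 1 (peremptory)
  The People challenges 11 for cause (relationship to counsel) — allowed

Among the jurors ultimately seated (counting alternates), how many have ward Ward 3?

Removed: #1, #10, #11, #12, #18, #20.
Seated (9 incl. alternates): #2, #3, #4, #5, #6, #7, #8, #9, #13.
Of those, in Ward 3: #6 → 1.

1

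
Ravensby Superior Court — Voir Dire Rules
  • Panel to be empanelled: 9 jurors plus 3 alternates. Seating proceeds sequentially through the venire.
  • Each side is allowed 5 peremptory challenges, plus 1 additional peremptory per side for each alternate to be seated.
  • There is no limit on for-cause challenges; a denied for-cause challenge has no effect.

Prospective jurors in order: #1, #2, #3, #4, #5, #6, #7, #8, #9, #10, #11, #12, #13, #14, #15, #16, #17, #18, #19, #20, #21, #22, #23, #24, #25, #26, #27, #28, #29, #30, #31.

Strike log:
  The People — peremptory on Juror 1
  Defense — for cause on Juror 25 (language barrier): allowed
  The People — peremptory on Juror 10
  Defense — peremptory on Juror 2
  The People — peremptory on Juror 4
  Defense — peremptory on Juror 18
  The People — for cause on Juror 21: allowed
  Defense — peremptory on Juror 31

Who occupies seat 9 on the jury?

Removed: #1, #2, #4, #10, #18, #21, #25, #31.
Seating in order: seats 1–9 → #3, #5, #6, #7, #8, #9, #11, #12, #13; alternates → #14, #15, #16.
So seat 9 is #13.

13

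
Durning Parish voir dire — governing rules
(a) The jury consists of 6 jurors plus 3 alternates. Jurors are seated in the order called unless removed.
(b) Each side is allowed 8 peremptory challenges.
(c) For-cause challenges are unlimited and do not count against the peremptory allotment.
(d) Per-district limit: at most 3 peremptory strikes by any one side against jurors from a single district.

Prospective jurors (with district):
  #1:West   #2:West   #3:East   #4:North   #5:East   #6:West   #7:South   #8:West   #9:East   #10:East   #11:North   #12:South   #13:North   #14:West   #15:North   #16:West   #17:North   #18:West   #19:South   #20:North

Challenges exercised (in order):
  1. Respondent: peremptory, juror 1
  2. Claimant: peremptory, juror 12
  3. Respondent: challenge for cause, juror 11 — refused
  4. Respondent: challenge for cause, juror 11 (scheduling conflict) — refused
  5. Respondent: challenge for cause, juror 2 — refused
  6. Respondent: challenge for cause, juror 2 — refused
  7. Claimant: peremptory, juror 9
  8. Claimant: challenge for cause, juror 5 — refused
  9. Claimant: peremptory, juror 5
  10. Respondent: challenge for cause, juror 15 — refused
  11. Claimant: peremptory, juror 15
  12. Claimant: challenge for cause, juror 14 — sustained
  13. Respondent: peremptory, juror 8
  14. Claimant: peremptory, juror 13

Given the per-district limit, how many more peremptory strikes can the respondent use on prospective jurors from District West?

1

Respondent peremptories so far: #1, #8 — 2 of 8 used, 6 left overall.
Against District West: #1, #8 — 2 used; per-district cap 3 leaves 1.
Binding limit: min(6, 1) = 1.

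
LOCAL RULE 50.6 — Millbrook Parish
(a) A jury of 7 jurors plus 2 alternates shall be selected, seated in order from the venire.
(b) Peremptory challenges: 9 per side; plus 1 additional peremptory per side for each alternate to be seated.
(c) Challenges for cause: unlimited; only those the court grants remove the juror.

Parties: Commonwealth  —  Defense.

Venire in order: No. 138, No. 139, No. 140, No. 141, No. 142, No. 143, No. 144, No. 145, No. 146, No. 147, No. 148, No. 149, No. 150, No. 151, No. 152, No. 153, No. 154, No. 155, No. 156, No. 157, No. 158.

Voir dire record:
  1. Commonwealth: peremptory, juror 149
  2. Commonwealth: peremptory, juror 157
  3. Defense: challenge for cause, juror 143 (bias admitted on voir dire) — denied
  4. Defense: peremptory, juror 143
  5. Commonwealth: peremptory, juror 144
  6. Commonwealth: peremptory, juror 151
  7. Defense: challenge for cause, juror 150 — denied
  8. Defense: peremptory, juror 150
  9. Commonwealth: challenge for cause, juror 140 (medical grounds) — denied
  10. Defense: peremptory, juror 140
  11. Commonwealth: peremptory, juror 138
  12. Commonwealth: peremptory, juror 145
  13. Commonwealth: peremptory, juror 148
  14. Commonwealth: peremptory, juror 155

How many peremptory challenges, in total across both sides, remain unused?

11

Commonwealth allotment: 9 base + 1 × 2 alternates = 11. Defense allotment: 9 base + 1 × 2 alternates = 11.
Commonwealth peremptories used: #149, #157, #144, #151, #138, #145, #148, #155 — 8 (the for-cause on #140 doesn't count).
Defense peremptories used: #143, #150, #140 — 3 (for-cause on #143, #150 don't count).
Remaining: (11 − 8) + (11 − 3) = 11.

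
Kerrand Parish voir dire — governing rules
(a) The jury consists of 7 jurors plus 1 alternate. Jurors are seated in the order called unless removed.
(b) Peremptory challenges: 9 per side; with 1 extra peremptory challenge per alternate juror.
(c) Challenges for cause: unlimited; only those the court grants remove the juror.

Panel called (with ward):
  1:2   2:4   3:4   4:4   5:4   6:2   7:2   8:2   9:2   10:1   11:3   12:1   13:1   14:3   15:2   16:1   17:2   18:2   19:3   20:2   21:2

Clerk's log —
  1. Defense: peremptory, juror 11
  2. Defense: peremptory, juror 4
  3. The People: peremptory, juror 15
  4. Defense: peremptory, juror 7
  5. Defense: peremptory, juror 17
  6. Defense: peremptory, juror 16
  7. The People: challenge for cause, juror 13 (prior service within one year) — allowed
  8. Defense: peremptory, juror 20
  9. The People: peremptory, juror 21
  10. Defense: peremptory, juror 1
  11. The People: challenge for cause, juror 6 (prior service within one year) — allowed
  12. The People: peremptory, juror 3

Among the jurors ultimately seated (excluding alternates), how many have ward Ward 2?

2

Removed: #1, #3, #4, #6, #7, #11, #13, #15, #16, #17, #20, #21.
Seated jurors 1–7: #2, #5, #8, #9, #10, #12, #14 (alternates #18 not counted).
Of those, in Ward 2: #8, #9 → 2.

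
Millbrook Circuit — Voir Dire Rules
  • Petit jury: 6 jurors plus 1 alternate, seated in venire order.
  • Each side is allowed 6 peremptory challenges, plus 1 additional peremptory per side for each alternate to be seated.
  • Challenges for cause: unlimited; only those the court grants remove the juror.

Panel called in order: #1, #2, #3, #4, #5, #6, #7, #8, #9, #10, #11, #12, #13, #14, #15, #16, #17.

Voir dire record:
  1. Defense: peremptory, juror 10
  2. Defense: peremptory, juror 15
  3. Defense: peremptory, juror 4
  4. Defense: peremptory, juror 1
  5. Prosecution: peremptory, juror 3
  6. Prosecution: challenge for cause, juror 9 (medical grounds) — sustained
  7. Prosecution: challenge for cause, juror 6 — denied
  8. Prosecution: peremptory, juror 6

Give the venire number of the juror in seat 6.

Removed: #1, #3, #4, #6, #9, #10, #15.
Seating in order: seats 1–6 → #2, #5, #7, #8, #11, #12; alternates → #13.
So seat 6 is #12.

12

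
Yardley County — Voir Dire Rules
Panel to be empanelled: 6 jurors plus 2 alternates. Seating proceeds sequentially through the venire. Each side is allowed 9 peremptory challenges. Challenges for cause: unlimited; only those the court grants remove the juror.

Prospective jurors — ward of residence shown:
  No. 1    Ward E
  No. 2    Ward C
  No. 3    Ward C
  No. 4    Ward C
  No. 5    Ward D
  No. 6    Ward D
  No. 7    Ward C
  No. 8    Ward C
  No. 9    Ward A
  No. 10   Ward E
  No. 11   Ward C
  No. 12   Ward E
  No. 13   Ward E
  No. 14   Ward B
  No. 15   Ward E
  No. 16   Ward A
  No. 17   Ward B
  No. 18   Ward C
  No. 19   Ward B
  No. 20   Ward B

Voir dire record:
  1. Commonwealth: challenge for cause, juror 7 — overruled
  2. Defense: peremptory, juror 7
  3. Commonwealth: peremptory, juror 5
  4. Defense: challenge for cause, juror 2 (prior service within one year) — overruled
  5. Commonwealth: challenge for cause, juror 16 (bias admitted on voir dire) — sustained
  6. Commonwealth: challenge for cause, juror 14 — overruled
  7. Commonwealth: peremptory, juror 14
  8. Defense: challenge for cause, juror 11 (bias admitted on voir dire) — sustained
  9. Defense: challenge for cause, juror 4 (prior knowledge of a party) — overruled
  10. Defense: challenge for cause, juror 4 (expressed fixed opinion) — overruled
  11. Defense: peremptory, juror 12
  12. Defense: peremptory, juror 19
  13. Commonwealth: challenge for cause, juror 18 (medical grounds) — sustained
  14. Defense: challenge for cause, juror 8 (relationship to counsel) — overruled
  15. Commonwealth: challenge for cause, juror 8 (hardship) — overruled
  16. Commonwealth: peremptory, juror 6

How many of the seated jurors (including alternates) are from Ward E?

Removed: #5, #6, #7, #11, #12, #14, #16, #18, #19.
Seated (8 incl. alternates): #1, #2, #3, #4, #8, #9, #10, #13.
Of those, in Ward E: #1, #10, #13 → 3.

3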